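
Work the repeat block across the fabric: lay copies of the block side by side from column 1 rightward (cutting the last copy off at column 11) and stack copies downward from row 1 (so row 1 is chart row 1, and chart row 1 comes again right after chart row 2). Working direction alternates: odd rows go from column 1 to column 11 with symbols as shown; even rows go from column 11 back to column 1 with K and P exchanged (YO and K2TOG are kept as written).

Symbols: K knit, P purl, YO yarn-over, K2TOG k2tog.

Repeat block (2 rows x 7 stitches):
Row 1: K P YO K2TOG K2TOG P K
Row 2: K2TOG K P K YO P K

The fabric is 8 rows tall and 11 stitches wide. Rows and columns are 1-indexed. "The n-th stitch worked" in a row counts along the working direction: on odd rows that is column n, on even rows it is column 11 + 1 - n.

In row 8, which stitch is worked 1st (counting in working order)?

Result:
P

Derivation:
Row 8 uses chart row ((8-1) mod 2)+1 = 2. Row 8 is even, so WS.
Chart row 2 tiled across columns 1-11: K2TOG K P K YO P K K2TOG K P K
WS row: flip the tiled sequence (start at column 11) and apply K<->P; YO and K2TOG stay.
Row 8 as worked: P K P K2TOG P K YO P K P K2TOG
The 1st stitch worked is P.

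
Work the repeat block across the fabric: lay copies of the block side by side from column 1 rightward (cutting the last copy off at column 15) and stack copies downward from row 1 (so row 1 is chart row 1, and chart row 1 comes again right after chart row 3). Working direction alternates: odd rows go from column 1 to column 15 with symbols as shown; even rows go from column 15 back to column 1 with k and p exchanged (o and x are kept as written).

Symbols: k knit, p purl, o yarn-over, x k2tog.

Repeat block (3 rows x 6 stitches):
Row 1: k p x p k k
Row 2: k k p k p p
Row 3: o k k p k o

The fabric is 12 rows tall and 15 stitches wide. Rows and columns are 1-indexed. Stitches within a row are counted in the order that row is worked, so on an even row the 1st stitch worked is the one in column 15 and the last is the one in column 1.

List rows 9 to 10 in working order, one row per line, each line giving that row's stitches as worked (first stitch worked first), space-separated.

== ROWS AS WORKED ==
o k k p k o o k k p k o o k k
x k p p p k x k p p p k x k p

Derivation:
Row 9: chart row 3, RS - tile across columns 1-15 and work as-is.
Row 10: chart row 1, WS - tiled (columns 1-15): k p x p k k k p x p k k k p x; work from column 15 back to 1 with k<->p swapped.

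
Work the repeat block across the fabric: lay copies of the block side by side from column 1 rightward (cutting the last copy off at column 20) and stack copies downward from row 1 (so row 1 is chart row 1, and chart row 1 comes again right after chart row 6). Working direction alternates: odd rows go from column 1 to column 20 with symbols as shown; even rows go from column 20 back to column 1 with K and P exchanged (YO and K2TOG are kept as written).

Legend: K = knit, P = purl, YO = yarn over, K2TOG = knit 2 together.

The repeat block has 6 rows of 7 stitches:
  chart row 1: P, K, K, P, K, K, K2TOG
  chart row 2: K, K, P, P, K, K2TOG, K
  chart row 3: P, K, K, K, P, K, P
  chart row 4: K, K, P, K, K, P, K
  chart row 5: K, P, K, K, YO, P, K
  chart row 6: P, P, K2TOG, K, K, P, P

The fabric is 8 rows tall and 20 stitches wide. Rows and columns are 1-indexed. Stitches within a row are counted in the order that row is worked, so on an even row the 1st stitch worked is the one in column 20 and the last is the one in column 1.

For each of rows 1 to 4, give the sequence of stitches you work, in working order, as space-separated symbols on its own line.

Result:
P K K P K K K2TOG P K K P K K K2TOG P K K P K K
K2TOG P K K P P P K2TOG P K K P P P K2TOG P K K P P
P K K K P K P P K K K P K P P K K K P K
K P P K P P P K P P K P P P K P P K P P

Derivation:
Row 1: chart row 1, RS - tile across columns 1-20 and work as-is.
Row 2: chart row 2, WS - tiled (columns 1-20): K K P P K K2TOG K K K P P K K2TOG K K K P P K K2TOG; work from column 20 back to 1 with K<->P swapped.
Row 3: chart row 3, RS - tile across columns 1-20 and work as-is.
Row 4: chart row 4, WS - tiled (columns 1-20): K K P K K P K K K P K K P K K K P K K P; work from column 20 back to 1 with K<->P swapped.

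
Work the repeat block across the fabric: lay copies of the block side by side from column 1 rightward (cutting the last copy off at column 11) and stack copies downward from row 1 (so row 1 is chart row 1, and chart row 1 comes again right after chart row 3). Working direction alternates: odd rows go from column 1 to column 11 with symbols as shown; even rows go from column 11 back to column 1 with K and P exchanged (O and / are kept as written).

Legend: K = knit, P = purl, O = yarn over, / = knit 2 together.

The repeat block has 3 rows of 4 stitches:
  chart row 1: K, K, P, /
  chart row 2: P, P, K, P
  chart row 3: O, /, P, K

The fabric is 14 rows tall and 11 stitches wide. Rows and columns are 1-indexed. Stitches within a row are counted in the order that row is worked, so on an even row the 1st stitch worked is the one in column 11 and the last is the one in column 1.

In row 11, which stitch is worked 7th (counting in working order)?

Row 11 uses chart row ((11-1) mod 3)+1 = 2. Row 11 is odd, so RS.
Chart row 2 tiled across columns 1-11: P P K P P P K P P P K
RS: work column 1 to column 11, symbols as charted — the tiled row is the row as worked.
Stitch 7 in working order -> K

Result:
K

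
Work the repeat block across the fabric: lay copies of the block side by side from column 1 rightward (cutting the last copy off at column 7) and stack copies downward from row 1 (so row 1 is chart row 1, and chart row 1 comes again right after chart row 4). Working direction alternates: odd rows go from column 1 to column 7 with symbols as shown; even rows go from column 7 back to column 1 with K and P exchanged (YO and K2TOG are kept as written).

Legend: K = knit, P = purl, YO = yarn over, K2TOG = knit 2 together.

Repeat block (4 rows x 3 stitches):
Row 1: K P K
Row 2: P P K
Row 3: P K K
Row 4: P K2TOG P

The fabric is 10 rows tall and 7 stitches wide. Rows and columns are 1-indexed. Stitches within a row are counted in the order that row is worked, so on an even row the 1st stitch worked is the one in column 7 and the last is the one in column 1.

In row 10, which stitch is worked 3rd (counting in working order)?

Stitch:
K

Derivation:
Row 10 uses chart row ((10-1) mod 4)+1 = 2. Row 10 is even, so WS.
Chart row 2 tiled across columns 1-7: P P K P P K P
WS: work from column 7 back to column 1 (reverse the tiled row), swapping K<->P (YO and K2TOG unchanged).
Row 10 as worked: K P K K P K K
Stitch 3 in working order -> K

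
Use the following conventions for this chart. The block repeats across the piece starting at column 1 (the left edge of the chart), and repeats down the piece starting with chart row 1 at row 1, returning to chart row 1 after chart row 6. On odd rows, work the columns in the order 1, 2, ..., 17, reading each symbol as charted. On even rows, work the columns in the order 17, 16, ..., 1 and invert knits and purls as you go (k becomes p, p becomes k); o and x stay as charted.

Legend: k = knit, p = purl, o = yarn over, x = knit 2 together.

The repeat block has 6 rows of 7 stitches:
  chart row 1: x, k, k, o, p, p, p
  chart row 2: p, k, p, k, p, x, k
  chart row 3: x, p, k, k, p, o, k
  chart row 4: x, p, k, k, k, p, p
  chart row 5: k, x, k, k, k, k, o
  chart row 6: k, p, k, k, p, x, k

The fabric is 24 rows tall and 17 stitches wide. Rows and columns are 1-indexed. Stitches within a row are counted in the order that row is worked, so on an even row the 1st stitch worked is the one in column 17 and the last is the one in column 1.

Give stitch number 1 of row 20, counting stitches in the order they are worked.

Row 20: (20-1) mod 6 = 1, so use chart row 2. Even row -> WS.
Chart row 2 tiled across columns 1-17: p k p k p x k p k p k p x k p k p
Wrong side: read the tiled row from column 17 down to 1 and exchange k with p (leave o, x).
Row 20 as worked: k p k p x k p k p k p x k p k p k
The 1st stitch worked is k.

== STITCH ==
k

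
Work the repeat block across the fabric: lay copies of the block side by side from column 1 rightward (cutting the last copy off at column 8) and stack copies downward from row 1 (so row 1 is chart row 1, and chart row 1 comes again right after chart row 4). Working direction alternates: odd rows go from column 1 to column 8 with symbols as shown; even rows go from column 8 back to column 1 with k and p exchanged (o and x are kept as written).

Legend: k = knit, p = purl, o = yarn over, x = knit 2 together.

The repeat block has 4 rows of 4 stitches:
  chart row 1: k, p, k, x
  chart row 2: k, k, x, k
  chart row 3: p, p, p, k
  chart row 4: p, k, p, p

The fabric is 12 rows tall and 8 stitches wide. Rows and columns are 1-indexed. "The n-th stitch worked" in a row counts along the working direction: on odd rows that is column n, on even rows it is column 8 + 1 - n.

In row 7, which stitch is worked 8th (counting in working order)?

Row 7: (7-1) mod 4 = 2, so use chart row 3. Odd row -> RS.
Chart row 3 tiled across columns 1-8: p p p k p p p k
RS: work column 1 to column 8, symbols as charted — the tiled row is the row as worked.
Counting 8 along the worked row gives k.

Result:
k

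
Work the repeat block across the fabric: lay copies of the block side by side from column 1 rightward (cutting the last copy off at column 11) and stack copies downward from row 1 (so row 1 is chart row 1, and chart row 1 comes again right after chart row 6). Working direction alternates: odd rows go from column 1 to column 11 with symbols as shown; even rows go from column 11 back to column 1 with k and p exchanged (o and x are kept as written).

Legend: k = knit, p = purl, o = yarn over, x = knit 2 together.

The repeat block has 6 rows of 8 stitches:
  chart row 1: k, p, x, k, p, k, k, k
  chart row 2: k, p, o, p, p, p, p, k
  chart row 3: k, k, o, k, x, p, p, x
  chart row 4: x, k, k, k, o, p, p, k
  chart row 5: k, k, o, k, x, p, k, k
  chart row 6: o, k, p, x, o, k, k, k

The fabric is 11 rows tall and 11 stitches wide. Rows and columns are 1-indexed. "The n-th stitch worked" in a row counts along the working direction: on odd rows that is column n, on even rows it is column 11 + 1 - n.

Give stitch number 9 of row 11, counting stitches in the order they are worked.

Row 11: (11-1) mod 6 = 4, so use chart row 5. Odd row -> RS.
Chart row 5 tiled across columns 1-11: k k o k x p k k k k o
Right side: take the tiled row as-is (worked left to right from column 1).
The 9th stitch worked is k.

Result:
k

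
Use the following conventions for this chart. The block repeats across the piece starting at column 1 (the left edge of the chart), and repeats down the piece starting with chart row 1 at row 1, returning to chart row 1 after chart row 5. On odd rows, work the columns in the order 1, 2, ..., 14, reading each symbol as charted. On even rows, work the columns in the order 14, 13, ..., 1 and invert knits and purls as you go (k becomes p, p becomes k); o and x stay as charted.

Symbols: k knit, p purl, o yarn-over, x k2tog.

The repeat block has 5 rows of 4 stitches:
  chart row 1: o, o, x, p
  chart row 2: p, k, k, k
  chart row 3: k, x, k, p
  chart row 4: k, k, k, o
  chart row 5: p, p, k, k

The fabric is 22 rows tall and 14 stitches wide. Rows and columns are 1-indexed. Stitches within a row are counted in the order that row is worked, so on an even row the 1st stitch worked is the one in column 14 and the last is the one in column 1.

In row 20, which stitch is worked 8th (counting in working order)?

Stitch:
p

Derivation:
For row 20: chart row = ((20-1) mod 5) + 1 = 5; this is a WS (even) row.
Chart row 5 tiled across columns 1-14: p p k k p p k k p p k k p p
WS: work from column 14 back to column 1 (reverse the tiled row), swapping k<->p (o and x unchanged).
Row 20 as worked: k k p p k k p p k k p p k k
The 8th stitch worked is p.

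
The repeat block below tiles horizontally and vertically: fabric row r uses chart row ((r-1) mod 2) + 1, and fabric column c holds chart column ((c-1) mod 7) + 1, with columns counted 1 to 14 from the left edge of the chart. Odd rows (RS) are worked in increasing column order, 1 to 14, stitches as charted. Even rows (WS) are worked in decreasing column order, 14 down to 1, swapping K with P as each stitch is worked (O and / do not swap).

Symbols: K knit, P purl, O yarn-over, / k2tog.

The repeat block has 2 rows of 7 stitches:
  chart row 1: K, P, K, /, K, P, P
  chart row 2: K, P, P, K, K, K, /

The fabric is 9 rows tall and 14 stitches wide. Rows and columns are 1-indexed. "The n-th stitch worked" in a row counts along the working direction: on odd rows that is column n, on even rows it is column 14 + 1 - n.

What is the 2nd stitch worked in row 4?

Row 4 uses chart row ((4-1) mod 2)+1 = 2. Row 4 is even, so WS.
Chart row 2 tiled across columns 1-14: K P P K K K / K P P K K K /
Wrong side: read the tiled row from column 14 down to 1 and exchange K with P (leave O, /).
Row 4 as worked: / P P P K K P / P P P K K P
The 2nd stitch worked is P.

Stitch:
P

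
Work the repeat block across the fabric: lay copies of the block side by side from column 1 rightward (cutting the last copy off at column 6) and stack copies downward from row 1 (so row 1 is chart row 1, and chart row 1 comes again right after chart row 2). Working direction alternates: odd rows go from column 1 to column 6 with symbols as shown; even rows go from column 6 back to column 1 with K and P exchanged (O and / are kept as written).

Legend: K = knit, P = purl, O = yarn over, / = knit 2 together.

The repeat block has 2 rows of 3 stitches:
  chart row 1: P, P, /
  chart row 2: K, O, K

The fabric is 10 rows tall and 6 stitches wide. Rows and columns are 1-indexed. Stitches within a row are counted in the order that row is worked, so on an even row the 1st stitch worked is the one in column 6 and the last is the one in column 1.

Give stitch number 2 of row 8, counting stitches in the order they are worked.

For row 8: chart row = ((8-1) mod 2) + 1 = 2; this is a WS (even) row.
Chart row 2 tiled across columns 1-6: K O K K O K
Wrong side: read the tiled row from column 6 down to 1 and exchange K with P (leave O, /).
Row 8 as worked: P O P P O P
The 2nd stitch worked is O.

== STITCH ==
O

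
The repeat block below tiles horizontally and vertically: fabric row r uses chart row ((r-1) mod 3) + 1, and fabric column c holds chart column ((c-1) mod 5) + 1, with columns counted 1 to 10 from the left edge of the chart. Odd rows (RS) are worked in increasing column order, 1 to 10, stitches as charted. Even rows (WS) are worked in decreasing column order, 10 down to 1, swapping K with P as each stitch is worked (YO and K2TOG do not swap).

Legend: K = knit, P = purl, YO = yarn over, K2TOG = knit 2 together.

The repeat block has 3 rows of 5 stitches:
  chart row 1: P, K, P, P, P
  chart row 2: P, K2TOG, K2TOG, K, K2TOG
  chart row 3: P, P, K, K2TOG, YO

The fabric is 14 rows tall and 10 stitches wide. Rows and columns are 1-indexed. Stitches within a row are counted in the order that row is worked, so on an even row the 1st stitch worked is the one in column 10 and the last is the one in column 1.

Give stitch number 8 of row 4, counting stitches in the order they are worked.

For row 4: chart row = ((4-1) mod 3) + 1 = 1; this is a WS (even) row.
Chart row 1 tiled across columns 1-10: P K P P P P K P P P
Wrong side: read the tiled row from column 10 down to 1 and exchange K with P (leave YO, K2TOG).
Row 4 as worked: K K K P K K K K P K
Counting 8 along the worked row gives K.

Result:
K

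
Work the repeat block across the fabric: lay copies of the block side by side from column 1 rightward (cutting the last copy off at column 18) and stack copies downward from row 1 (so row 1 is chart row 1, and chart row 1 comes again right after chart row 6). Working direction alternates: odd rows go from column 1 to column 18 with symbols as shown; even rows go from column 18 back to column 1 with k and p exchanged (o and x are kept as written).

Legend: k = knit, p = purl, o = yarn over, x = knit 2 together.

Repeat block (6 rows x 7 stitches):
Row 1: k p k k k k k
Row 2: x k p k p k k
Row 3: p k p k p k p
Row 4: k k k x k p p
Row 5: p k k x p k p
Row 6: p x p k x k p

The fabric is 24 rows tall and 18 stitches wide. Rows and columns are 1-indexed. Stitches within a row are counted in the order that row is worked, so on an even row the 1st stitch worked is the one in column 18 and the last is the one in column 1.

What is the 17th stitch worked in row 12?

For row 12: chart row = ((12-1) mod 6) + 1 = 6; this is a WS (even) row.
Chart row 6 tiled across columns 1-18: p x p k x k p p x p k x k p p x p k
WS: work from column 18 back to column 1 (reverse the tiled row), swapping k<->p (o and x unchanged).
Row 12 as worked: p k x k k p x p k x k k p x p k x k
Counting 17 along the worked row gives x.

== STITCH ==
x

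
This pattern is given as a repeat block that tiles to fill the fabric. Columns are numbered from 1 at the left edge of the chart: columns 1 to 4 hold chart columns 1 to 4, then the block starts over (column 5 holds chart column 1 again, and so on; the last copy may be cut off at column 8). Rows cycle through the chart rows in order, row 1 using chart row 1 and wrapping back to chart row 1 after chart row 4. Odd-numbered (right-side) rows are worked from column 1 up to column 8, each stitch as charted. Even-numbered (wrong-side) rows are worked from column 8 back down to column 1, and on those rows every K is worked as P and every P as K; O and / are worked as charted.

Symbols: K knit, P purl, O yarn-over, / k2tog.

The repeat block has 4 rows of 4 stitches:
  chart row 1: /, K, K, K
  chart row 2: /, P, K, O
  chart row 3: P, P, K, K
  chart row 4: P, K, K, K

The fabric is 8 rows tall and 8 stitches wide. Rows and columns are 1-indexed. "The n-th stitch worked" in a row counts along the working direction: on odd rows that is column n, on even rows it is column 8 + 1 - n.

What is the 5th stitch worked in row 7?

Row 7 uses chart row ((7-1) mod 4)+1 = 3. Row 7 is odd, so RS.
Chart row 3 tiled across columns 1-8: P P K K P P K K
Right side: take the tiled row as-is (worked left to right from column 1).
Stitch 5 in working order -> P

Stitch:
P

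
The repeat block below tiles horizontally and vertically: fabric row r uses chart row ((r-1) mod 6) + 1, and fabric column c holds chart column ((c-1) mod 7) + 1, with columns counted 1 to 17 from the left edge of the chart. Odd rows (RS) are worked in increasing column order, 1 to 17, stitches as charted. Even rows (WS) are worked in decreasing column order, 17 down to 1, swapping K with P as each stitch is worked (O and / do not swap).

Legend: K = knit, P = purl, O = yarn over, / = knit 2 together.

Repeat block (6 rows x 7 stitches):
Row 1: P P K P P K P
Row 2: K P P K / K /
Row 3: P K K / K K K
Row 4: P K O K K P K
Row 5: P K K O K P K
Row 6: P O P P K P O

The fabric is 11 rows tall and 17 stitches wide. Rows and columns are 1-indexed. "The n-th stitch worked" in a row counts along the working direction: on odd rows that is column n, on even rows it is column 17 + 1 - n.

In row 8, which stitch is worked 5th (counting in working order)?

Row 8 uses chart row ((8-1) mod 6)+1 = 2. Row 8 is even, so WS.
Chart row 2 tiled across columns 1-17: K P P K / K / K P P K / K / K P P
Wrong side: read the tiled row from column 17 down to 1 and exchange K with P (leave O, /).
Row 8 as worked: K K P / P / P K K P / P / P K K P
The 5th stitch worked is P.

Stitch:
P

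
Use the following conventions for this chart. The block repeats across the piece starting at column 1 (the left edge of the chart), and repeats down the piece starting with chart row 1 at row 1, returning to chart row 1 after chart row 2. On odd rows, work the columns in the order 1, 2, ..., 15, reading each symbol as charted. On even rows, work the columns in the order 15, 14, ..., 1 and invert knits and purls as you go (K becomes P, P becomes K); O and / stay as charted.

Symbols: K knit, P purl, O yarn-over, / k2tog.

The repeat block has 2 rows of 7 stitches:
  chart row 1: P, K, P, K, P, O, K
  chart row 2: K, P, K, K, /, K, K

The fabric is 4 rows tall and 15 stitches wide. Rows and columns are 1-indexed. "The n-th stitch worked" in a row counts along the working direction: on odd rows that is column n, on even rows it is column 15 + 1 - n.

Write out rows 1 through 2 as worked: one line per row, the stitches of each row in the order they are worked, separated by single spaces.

Row 1: chart row 1, RS - tile across columns 1-15 and work as-is.
Row 2: chart row 2, WS - tiled (columns 1-15): K P K K / K K K P K K / K K K; work from column 15 back to 1 with K<->P swapped.

Rows as worked:
P K P K P O K P K P K P O K P
P P P / P P K P P P / P P K P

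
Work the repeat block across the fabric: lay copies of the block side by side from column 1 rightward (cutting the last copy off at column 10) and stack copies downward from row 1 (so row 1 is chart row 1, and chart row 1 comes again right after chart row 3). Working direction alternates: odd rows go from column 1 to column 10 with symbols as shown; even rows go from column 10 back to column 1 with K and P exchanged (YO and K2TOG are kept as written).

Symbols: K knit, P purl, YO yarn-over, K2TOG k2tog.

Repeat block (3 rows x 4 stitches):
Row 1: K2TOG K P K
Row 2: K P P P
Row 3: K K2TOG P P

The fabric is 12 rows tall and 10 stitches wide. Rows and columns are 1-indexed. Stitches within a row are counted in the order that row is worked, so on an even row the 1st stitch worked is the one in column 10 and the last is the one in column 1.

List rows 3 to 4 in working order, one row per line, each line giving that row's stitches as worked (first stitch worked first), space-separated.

Rows as worked:
K K2TOG P P K K2TOG P P K K2TOG
P K2TOG P K P K2TOG P K P K2TOG

Derivation:
Row 3: chart row 3, RS - tile across columns 1-10 and work as-is.
Row 4: chart row 1, WS - tiled (columns 1-10): K2TOG K P K K2TOG K P K K2TOG K; work from column 10 back to 1 with K<->P swapped.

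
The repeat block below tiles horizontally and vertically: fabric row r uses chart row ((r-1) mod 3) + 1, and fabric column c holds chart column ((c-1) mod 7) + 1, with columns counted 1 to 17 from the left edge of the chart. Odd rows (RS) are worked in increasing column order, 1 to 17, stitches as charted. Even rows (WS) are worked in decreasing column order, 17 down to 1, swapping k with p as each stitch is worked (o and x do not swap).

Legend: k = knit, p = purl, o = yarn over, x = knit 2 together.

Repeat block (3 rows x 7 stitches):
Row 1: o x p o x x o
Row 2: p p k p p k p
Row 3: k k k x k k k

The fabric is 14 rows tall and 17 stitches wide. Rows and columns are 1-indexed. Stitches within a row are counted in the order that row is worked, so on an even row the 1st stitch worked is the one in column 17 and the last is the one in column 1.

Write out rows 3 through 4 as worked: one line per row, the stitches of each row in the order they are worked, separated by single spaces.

Row 3: chart row 3, RS - tile across columns 1-17 and work as-is.
Row 4: chart row 1, WS - tiled (columns 1-17): o x p o x x o o x p o x x o o x p; work from column 17 back to 1 with k<->p swapped.

Rows as worked:
k k k x k k k k k k x k k k k k k
k x o o x x o k x o o x x o k x o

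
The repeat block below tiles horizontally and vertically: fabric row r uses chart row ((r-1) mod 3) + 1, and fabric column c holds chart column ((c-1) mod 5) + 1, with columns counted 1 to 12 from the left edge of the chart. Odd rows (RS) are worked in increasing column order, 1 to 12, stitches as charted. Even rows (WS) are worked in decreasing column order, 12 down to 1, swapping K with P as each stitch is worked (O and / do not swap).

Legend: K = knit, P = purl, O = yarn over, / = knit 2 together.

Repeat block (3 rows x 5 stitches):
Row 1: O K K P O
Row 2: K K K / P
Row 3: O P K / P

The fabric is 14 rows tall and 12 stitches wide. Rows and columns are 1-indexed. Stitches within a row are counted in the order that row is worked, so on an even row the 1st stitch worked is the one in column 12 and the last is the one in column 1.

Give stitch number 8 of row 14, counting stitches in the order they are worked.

Row 14 uses chart row ((14-1) mod 3)+1 = 2. Row 14 is even, so WS.
Chart row 2 tiled across columns 1-12: K K K / P K K K / P K K
Wrong side: read the tiled row from column 12 down to 1 and exchange K with P (leave O, /).
Row 14 as worked: P P K / P P P K / P P P
The 8th stitch worked is K.

Stitch:
K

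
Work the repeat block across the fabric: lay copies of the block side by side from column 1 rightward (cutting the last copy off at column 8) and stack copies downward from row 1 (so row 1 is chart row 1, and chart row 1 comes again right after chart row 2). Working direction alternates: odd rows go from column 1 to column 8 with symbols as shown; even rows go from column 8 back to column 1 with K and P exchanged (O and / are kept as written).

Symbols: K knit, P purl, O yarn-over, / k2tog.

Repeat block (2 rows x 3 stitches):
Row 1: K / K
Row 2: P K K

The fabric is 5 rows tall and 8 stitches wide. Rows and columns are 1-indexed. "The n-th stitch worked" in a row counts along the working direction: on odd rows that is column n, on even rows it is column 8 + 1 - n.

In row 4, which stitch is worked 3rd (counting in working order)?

Stitch:
P

Derivation:
Row 4 uses chart row ((4-1) mod 2)+1 = 2. Row 4 is even, so WS.
Chart row 2 tiled across columns 1-8: P K K P K K P K
WS: work from column 8 back to column 1 (reverse the tiled row), swapping K<->P (O and / unchanged).
Row 4 as worked: P K P P K P P K
The 3rd stitch worked is P.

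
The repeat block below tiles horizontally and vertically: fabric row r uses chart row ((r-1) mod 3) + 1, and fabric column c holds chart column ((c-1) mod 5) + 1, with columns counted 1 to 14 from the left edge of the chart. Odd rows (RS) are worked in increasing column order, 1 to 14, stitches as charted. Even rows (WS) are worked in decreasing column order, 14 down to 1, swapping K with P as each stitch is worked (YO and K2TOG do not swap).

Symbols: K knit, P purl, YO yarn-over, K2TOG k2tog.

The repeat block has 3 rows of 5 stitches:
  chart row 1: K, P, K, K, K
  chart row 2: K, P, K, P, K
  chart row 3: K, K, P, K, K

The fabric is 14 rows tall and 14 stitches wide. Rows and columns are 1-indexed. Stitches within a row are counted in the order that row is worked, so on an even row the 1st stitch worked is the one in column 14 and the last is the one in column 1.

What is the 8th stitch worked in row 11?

Stitch:
K

Derivation:
For row 11: chart row = ((11-1) mod 3) + 1 = 2; this is a RS (odd) row.
Chart row 2 tiled across columns 1-14: K P K P K K P K P K K P K P
RS row: no reversal, no swap; stitch n worked = column n.
Stitch 8 in working order -> K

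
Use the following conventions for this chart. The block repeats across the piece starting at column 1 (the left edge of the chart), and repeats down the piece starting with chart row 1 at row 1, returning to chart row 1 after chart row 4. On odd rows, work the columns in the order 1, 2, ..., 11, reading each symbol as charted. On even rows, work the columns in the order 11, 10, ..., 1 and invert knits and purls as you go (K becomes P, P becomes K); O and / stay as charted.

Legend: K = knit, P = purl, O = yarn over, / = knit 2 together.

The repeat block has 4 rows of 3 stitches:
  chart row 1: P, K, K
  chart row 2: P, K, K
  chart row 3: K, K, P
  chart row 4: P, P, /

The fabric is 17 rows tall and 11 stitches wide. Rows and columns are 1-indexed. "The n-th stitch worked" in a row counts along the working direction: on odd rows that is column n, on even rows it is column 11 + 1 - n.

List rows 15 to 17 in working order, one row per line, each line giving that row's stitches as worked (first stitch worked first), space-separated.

Row 15: chart row 3, RS - tile across columns 1-11 and work as-is.
Row 16: chart row 4, WS - tiled (columns 1-11): P P / P P / P P / P P; work from column 11 back to 1 with K<->P swapped.
Row 17: chart row 1, RS - tile across columns 1-11 and work as-is.

Rows as worked:
K K P K K P K K P K K
K K / K K / K K / K K
P K K P K K P K K P K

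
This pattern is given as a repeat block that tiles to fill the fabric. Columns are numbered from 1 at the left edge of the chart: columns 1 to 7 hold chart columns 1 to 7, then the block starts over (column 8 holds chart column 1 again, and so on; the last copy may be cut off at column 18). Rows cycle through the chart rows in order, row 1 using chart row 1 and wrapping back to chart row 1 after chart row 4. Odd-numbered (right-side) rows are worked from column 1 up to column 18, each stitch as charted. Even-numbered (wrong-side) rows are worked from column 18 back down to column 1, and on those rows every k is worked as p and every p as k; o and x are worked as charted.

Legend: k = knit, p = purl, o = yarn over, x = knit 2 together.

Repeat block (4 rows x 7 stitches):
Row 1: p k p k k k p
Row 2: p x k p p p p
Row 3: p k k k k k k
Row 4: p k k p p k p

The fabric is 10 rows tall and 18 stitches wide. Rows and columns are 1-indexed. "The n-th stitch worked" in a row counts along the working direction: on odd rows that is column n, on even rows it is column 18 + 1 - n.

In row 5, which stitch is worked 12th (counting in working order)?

For row 5: chart row = ((5-1) mod 4) + 1 = 1; this is a RS (odd) row.
Chart row 1 tiled across columns 1-18: p k p k k k p p k p k k k p p k p k
RS row: no reversal, no swap; stitch n worked = column n.
The 12th stitch worked is k.

== STITCH ==
k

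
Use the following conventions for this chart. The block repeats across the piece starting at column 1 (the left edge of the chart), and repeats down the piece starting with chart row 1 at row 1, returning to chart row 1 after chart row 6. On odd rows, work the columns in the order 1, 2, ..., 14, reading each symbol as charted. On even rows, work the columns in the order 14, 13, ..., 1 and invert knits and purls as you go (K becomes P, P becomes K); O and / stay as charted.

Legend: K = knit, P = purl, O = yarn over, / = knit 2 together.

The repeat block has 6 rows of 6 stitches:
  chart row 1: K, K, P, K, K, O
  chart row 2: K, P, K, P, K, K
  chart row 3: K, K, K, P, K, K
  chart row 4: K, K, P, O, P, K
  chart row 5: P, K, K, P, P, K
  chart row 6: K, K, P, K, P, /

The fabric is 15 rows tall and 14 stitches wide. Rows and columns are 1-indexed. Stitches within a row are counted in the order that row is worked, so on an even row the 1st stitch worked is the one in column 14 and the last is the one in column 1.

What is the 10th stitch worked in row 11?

Row 11 uses chart row ((11-1) mod 6)+1 = 5. Row 11 is odd, so RS.
Chart row 5 tiled across columns 1-14: P K K P P K P K K P P K P K
Right side: take the tiled row as-is (worked left to right from column 1).
The 10th stitch worked is P.

Result:
P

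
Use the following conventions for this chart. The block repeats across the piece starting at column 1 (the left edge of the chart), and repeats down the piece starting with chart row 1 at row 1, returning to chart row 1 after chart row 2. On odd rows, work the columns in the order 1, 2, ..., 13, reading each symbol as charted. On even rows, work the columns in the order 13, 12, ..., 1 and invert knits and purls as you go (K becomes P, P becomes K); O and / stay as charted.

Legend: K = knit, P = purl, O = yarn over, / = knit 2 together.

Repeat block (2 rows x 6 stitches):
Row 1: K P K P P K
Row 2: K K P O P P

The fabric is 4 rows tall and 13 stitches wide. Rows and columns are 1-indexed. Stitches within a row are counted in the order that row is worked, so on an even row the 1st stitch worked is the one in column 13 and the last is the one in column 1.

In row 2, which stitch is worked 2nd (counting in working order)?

Row 2 uses chart row ((2-1) mod 2)+1 = 2. Row 2 is even, so WS.
Chart row 2 tiled across columns 1-13: K K P O P P K K P O P P K
WS row: flip the tiled sequence (start at column 13) and apply K<->P; O and / stay.
Row 2 as worked: P K K O K P P K K O K P P
The 2nd stitch worked is K.

== STITCH ==
K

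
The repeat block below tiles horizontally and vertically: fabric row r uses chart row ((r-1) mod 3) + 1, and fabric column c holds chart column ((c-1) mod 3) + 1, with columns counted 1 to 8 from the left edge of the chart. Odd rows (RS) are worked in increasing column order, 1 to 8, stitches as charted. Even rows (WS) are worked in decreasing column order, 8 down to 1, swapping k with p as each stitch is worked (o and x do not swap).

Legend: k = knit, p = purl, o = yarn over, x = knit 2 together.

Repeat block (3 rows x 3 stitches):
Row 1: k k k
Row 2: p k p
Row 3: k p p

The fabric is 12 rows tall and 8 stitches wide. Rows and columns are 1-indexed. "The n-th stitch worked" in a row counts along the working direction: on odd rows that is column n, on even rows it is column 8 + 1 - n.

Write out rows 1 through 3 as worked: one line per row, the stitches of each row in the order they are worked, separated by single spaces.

== ROWS AS WORKED ==
k k k k k k k k
p k k p k k p k
k p p k p p k p

Derivation:
Row 1: chart row 1, RS - tile across columns 1-8 and work as-is.
Row 2: chart row 2, WS - tiled (columns 1-8): p k p p k p p k; work from column 8 back to 1 with k<->p swapped.
Row 3: chart row 3, RS - tile across columns 1-8 and work as-is.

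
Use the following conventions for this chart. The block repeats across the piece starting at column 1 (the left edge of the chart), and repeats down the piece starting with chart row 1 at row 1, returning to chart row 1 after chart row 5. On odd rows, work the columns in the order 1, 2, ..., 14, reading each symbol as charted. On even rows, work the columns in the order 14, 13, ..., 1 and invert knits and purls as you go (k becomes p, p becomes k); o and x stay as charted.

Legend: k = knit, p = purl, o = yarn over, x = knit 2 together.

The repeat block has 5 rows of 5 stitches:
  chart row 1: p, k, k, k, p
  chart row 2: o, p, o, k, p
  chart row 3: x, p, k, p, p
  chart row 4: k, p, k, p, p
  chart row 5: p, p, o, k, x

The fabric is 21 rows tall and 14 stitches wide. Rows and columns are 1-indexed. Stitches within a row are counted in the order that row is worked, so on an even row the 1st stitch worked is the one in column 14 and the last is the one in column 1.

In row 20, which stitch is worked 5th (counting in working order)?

== STITCH ==
x

Derivation:
Row 20 uses chart row ((20-1) mod 5)+1 = 5. Row 20 is even, so WS.
Chart row 5 tiled across columns 1-14: p p o k x p p o k x p p o k
Wrong side: read the tiled row from column 14 down to 1 and exchange k with p (leave o, x).
Row 20 as worked: p o k k x p o k k x p o k k
Stitch 5 in working order -> x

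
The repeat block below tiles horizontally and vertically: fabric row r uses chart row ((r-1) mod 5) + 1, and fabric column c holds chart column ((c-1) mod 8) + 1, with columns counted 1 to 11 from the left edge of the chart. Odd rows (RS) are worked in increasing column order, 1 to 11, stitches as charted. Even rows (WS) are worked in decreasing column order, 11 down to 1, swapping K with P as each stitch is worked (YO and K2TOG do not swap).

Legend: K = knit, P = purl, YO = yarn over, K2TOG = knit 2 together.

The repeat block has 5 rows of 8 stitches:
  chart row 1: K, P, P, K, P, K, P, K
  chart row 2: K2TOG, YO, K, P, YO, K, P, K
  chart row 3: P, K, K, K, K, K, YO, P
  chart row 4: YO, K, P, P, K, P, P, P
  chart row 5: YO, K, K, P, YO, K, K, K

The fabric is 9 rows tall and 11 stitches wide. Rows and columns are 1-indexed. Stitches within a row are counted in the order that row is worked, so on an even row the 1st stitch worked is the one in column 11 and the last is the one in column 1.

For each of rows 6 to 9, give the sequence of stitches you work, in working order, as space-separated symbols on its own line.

Result:
K K P P K P K P K K P
K2TOG YO K P YO K P K K2TOG YO K
P P K K YO P P P P P K
YO K P P K P P P YO K P

Derivation:
Row 6: chart row 1, WS - tiled (columns 1-11): K P P K P K P K K P P; work from column 11 back to 1 with K<->P swapped.
Row 7: chart row 2, RS - tile across columns 1-11 and work as-is.
Row 8: chart row 3, WS - tiled (columns 1-11): P K K K K K YO P P K K; work from column 11 back to 1 with K<->P swapped.
Row 9: chart row 4, RS - tile across columns 1-11 and work as-is.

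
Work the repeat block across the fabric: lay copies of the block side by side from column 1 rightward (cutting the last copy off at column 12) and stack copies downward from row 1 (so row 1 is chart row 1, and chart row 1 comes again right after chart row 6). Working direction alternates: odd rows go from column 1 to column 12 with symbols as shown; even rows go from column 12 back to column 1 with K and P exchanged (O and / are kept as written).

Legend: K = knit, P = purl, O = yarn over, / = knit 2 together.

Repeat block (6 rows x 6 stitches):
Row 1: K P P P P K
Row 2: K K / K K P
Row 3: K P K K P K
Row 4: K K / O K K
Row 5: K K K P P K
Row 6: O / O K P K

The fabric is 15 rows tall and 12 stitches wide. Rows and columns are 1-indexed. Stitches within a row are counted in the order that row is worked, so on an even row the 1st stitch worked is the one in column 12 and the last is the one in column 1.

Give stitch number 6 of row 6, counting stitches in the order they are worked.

Stitch:
O

Derivation:
Row 6: (6-1) mod 6 = 5, so use chart row 6. Even row -> WS.
Chart row 6 tiled across columns 1-12: O / O K P K O / O K P K
WS row: flip the tiled sequence (start at column 12) and apply K<->P; O and / stay.
Row 6 as worked: P K P O / O P K P O / O
Stitch 6 in working order -> O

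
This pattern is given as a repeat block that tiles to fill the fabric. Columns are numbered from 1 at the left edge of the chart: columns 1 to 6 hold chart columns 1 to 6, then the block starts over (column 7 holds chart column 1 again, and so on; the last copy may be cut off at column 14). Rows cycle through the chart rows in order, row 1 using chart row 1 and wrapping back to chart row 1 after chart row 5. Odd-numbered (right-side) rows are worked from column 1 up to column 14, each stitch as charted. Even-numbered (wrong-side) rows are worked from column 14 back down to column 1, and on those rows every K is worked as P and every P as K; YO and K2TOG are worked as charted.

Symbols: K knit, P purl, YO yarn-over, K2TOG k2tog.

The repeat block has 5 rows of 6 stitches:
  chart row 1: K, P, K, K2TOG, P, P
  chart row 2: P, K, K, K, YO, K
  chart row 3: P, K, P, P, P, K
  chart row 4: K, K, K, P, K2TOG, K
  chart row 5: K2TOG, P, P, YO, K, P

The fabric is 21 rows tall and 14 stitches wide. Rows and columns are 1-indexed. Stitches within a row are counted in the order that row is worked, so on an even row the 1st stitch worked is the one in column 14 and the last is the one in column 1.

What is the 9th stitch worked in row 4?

Result:
P

Derivation:
Row 4: (4-1) mod 5 = 3, so use chart row 4. Even row -> WS.
Chart row 4 tiled across columns 1-14: K K K P K2TOG K K K K P K2TOG K K K
Wrong side: read the tiled row from column 14 down to 1 and exchange K with P (leave YO, K2TOG).
Row 4 as worked: P P P K2TOG K P P P P K2TOG K P P P
Counting 9 along the worked row gives P.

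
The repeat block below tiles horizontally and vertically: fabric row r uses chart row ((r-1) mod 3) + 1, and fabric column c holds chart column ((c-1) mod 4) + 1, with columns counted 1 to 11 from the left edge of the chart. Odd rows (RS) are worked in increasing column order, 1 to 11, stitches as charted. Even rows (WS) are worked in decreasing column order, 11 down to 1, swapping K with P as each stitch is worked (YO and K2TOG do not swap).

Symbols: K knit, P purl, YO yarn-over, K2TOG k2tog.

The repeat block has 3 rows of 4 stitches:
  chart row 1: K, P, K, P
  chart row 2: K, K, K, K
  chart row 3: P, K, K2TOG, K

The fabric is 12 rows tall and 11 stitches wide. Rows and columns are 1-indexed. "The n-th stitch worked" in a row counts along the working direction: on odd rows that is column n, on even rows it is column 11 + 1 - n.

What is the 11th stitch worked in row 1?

For row 1: chart row = ((1-1) mod 3) + 1 = 1; this is a RS (odd) row.
Chart row 1 tiled across columns 1-11: K P K P K P K P K P K
RS: work column 1 to column 11, symbols as charted — the tiled row is the row as worked.
Counting 11 along the worked row gives K.

Stitch:
K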